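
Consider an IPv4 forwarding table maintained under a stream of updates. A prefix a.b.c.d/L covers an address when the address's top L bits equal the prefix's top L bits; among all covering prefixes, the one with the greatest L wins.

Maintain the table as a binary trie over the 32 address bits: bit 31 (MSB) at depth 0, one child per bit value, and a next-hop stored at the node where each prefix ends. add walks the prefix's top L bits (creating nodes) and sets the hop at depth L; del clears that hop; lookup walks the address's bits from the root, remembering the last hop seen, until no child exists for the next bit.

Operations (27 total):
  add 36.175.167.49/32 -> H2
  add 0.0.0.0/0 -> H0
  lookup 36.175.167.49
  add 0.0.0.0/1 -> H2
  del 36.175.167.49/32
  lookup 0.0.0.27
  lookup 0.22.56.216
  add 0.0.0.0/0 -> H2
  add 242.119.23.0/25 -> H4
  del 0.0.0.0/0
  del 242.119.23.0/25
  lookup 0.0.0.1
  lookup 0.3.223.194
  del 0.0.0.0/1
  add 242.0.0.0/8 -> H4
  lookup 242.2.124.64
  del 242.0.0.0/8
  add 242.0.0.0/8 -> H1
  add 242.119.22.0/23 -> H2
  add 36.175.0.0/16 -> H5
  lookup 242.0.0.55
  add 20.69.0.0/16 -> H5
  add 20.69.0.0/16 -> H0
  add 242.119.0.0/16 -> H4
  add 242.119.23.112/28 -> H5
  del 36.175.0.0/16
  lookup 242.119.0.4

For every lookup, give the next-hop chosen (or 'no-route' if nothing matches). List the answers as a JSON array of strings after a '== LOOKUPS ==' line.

Apply in order:
  + 36.175.167.49/32 (H2) depth=32
  + 0.0.0.0/0 (H0) depth=0
  ? 36.175.167.49  path d0:H0→d1:-→d2:-→d3:-→d4:-→d5:-→d6:-→d7:-→d8:-→d9:-→d10:-→d11:-→d12:-→d13:-→d14:-→d15:-→d16:-→d17:-→d18:-→d19:-→d20:-→d21:-→d22:-→d23:-→d24:-→d25:-→d26:-→d27:-→d28:-→d29:-→d30:-→d31:-→d32:H2  best=H2
  + 0.0.0.0/1 (H2) depth=1
  - 36.175.167.49/32 clear@32
  ? 0.0.0.27  path d0:H0→d1:H2→d2:-  best=H2
  ? 0.22.56.216  path d0:H0→d1:H2→d2:-  best=H2
  + 0.0.0.0/0 (H2) depth=0
  + 242.119.23.0/25 (H4) depth=25
  - 0.0.0.0/0 clear@0
  - 242.119.23.0/25 clear@25
  ? 0.0.0.1  path d0:-→d1:H2→d2:-  best=H2
  ? 0.3.223.194  path d0:-→d1:H2→d2:-  best=H2
  - 0.0.0.0/1 clear@1
  + 242.0.0.0/8 (H4) depth=8
  ? 242.2.124.64  path d0:-→d1:-→d2:-→d3:-→d4:-→d5:-→d6:-→d7:-→d8:H4→d9:-  best=H4
  - 242.0.0.0/8 clear@8
  + 242.0.0.0/8 (H1) depth=8
  + 242.119.22.0/23 (H2) depth=23
  + 36.175.0.0/16 (H5) depth=16
  ? 242.0.0.55  path d0:-→d1:-→d2:-→d3:-→d4:-→d5:-→d6:-→d7:-→d8:H1→d9:-  best=H1
  + 20.69.0.0/16 (H5) depth=16
  + 20.69.0.0/16 (H0) depth=16
  + 242.119.0.0/16 (H4) depth=16
  + 242.119.23.112/28 (H5) depth=28
  - 36.175.0.0/16 clear@16
  ? 242.119.0.4  path d0:-→d1:-→d2:-→d3:-→d4:-→d5:-→d6:-→d7:-→d8:H1→d9:-→d10:-→d11:-→d12:-→d13:-→d14:-→d15:-→d16:H4→d17:-→d18:-→d19:-  best=H4

== LOOKUPS ==
["H2","H2","H2","H2","H2","H4","H1","H4"]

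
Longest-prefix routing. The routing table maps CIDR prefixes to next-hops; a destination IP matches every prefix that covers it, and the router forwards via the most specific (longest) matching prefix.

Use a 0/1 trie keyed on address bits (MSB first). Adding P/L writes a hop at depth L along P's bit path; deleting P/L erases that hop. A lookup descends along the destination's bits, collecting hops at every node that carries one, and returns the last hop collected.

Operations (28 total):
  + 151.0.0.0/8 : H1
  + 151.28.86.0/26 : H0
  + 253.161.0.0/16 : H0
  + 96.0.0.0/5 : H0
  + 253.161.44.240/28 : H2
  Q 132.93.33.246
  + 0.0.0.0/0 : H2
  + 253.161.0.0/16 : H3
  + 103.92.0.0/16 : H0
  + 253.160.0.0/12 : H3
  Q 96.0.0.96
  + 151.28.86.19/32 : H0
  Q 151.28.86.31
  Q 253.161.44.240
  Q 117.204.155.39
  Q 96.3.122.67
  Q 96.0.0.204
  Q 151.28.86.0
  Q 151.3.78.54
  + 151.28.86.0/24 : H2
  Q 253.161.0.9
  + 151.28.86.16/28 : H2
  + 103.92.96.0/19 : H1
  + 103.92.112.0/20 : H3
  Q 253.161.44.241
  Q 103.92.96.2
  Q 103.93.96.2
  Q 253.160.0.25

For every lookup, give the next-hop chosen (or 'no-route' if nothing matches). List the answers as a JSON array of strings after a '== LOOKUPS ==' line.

Apply in order:
  + 151.0.0.0/8 (H1) depth=8
  + 151.28.86.0/26 (H0) depth=26
  + 253.161.0.0/16 (H0) depth=16
  + 96.0.0.0/5 (H0) depth=5
  + 253.161.44.240/28 (H2) depth=28
  Q 132.93.33.246: descend 100 ; hops seen [∅] ; pick no-route
  + 0.0.0.0/0 (H2) depth=0
  + 253.161.0.0/16 (H3) depth=16
  + 103.92.0.0/16 (H0) depth=16
  + 253.160.0.0/12 (H3) depth=12
  Q 96.0.0.96: descend 01100 ; hops seen [H2,H0] ; pick H0
  + 151.28.86.19/32 (H0) depth=32
  Q 151.28.86.31: descend 1001011100011100010101100001 ; hops seen [H2,H1,H0] ; pick H0
  Q 253.161.44.240: descend 1111110110100001001011001111 ; hops seen [H2,H3,H3,H2] ; pick H2
  Q 117.204.155.39: descend 011 ; hops seen [H2] ; pick H2
  Q 96.3.122.67: descend 01100 ; hops seen [H2,H0] ; pick H0
  Q 96.0.0.204: descend 01100 ; hops seen [H2,H0] ; pick H0
  Q 151.28.86.0: descend 100101110001110001010110000 ; hops seen [H2,H1,H0] ; pick H0
  Q 151.3.78.54: descend 10010111000 ; hops seen [H2,H1] ; pick H1
  + 151.28.86.0/24 (H2) depth=24
  Q 253.161.0.9: descend 111111011010000100 ; hops seen [H2,H3,H3] ; pick H3
  + 151.28.86.16/28 (H2) depth=28
  + 103.92.96.0/19 (H1) depth=19
  + 103.92.112.0/20 (H3) depth=20
  Q 253.161.44.241: descend 1111110110100001001011001111 ; hops seen [H2,H3,H3,H2] ; pick H2
  Q 103.92.96.2: descend 0110011101011100011 ; hops seen [H2,H0,H0,H1] ; pick H1
  Q 103.93.96.2: descend 011001110101110 ; hops seen [H2,H0] ; pick H0
  Q 253.160.0.25: descend 111111011010000 ; hops seen [H2,H3] ; pick H3

== LOOKUPS ==
["no-route","H0","H0","H2","H2","H0","H0","H0","H1","H3","H2","H1","H0","H3"]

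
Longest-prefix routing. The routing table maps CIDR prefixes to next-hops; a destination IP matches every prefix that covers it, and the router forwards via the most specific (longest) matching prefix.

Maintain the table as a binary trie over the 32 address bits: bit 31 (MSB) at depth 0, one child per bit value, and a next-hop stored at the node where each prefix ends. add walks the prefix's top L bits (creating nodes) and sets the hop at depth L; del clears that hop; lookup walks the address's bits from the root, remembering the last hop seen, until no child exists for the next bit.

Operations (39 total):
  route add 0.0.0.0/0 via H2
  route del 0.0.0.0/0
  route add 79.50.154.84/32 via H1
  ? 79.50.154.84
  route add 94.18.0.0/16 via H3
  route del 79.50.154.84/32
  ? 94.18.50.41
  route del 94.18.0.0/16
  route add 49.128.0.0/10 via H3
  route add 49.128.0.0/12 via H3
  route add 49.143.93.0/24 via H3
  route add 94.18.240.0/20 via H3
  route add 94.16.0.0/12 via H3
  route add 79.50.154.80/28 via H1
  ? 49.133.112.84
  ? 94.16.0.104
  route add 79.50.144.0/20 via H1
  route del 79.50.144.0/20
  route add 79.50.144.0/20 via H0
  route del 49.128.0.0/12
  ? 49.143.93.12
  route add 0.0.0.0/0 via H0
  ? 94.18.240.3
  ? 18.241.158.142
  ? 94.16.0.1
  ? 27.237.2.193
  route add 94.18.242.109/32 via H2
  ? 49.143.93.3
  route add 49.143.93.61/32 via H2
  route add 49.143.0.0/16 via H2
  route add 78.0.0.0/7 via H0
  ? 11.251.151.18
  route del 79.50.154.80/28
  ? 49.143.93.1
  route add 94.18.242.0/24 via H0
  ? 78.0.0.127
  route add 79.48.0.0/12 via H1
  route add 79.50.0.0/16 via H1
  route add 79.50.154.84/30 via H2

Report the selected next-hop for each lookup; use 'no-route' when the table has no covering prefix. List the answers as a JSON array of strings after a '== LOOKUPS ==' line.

Process each operation:
  add 0.0.0.0/0 -> H2 at depth 0
  del 0.0.0.0/0 (clear depth 0)
  add 79.50.154.84/32 -> H1 at depth 32
  Q 79.50.154.84: descend 01001111001100101001101001010100 ; hops seen [H1] ; pick H1
  add 94.18.0.0/16 -> H3 at depth 16
  del 79.50.154.84/32 (clear depth 32)
  Q 94.18.50.41: descend 0101111000010010 ; hops seen [H3] ; pick H3
  del 94.18.0.0/16 (clear depth 16)
  add 49.128.0.0/10 -> H3 at depth 10
  add 49.128.0.0/12 -> H3 at depth 12
  add 49.143.93.0/24 -> H3 at depth 24
  add 94.18.240.0/20 -> H3 at depth 20
  add 94.16.0.0/12 -> H3 at depth 12
  add 79.50.154.80/28 -> H1 at depth 28
  Q 49.133.112.84: descend 001100011000 ; hops seen [H3,H3] ; pick H3
  Q 94.16.0.104: descend 01011110000100 ; hops seen [H3] ; pick H3
  add 79.50.144.0/20 -> H1 at depth 20
  del 79.50.144.0/20 (clear depth 20)
  add 79.50.144.0/20 -> H0 at depth 20
  del 49.128.0.0/12 (clear depth 12)
  Q 49.143.93.12: descend 001100011000111101011101 ; hops seen [H3,H3] ; pick H3
  add 0.0.0.0/0 -> H0 at depth 0
  Q 94.18.240.3: descend 01011110000100101111 ; hops seen [H0,H3,H3] ; pick H3
  Q 18.241.158.142: descend 00 ; hops seen [H0] ; pick H0
  Q 94.16.0.1: descend 01011110000100 ; hops seen [H0,H3] ; pick H3
  Q 27.237.2.193: descend 00 ; hops seen [H0] ; pick H0
  add 94.18.242.109/32 -> H2 at depth 32
  Q 49.143.93.3: descend 001100011000111101011101 ; hops seen [H0,H3,H3] ; pick H3
  add 49.143.93.61/32 -> H2 at depth 32
  add 49.143.0.0/16 -> H2 at depth 16
  add 78.0.0.0/7 -> H0 at depth 7
  Q 11.251.151.18: descend 00 ; hops seen [H0] ; pick H0
  del 79.50.154.80/28 (clear depth 28)
  Q 49.143.93.1: descend 00110001100011110101110100 ; hops seen [H0,H3,H2,H3] ; pick H3
  add 94.18.242.0/24 -> H0 at depth 24
  Q 78.0.0.127: descend 0100111 ; hops seen [H0,H0] ; pick H0
  add 79.48.0.0/12 -> H1 at depth 12
  add 79.50.0.0/16 -> H1 at depth 16
  add 79.50.154.84/30 -> H2 at depth 30

== LOOKUPS ==
["H1","H3","H3","H3","H3","H3","H0","H3","H0","H3","H0","H3","H0"]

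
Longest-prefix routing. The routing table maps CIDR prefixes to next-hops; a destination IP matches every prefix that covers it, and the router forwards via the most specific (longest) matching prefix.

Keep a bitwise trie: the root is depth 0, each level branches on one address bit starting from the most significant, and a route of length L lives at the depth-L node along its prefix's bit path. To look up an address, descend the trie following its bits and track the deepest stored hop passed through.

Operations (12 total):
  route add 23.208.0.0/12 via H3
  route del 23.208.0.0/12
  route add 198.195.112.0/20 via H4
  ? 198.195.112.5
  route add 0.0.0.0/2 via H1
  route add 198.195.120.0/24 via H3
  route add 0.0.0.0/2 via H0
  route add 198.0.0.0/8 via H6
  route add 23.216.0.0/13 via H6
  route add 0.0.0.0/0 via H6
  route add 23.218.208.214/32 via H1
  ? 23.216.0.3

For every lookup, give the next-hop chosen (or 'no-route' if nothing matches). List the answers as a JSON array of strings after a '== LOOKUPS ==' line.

Process each operation:
  + 23.208.0.0/12 (H3) depth=12
  del 23.208.0.0/12 (clear depth 12)
  + 198.195.112.0/20 (H4) depth=20
  ? 198.195.112.5  path d0:-→d1:-→d2:-→d3:-→d4:-→d5:-→d6:-→d7:-→d8:-→d9:-→d10:-→d11:-→d12:-→d13:-→d14:-→d15:-→d16:-→d17:-→d18:-→d19:-→d20:H4  best=H4
  + 0.0.0.0/2 (H1) depth=2
  + 198.195.120.0/24 (H3) depth=24
  + 0.0.0.0/2 (H0) depth=2
  + 198.0.0.0/8 (H6) depth=8
  + 23.216.0.0/13 (H6) depth=13
  + 0.0.0.0/0 (H6) depth=0
  + 23.218.208.214/32 (H1) depth=32
  ? 23.216.0.3  path d0:H6→d1:-→d2:H0→d3:-→d4:-→d5:-→d6:-→d7:-→d8:-→d9:-→d10:-→d11:-→d12:-→d13:H6→d14:-  best=H6

== LOOKUPS ==
["H4","H6"]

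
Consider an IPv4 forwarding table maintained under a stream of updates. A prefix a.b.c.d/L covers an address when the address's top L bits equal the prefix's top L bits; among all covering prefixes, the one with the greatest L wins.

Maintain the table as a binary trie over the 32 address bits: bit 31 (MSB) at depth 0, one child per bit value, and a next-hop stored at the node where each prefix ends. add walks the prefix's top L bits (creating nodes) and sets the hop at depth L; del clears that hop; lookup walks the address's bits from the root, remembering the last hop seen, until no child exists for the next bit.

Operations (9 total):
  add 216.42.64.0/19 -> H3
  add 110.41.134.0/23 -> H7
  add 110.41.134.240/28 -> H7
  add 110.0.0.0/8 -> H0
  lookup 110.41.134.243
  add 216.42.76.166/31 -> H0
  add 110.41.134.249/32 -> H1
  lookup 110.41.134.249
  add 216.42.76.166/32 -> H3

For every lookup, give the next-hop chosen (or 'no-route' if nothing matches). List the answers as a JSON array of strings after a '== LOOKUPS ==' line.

Trace:
  add 216.42.64.0/19 -> H3 at depth 19
  add 110.41.134.0/23 -> H7 at depth 23
  add 110.41.134.240/28 -> H7 at depth 28
  add 110.0.0.0/8 -> H0 at depth 8
  Q 110.41.134.243: descend 0110111000101001100001101111 ; hops seen [H0,H7,H7] ; pick H7
  add 216.42.76.166/31 -> H0 at depth 31
  add 110.41.134.249/32 -> H1 at depth 32
  Q 110.41.134.249: descend 01101110001010011000011011111001 ; hops seen [H0,H7,H7,H1] ; pick H1
  add 216.42.76.166/32 -> H3 at depth 32

== LOOKUPS ==
["H7","H1"]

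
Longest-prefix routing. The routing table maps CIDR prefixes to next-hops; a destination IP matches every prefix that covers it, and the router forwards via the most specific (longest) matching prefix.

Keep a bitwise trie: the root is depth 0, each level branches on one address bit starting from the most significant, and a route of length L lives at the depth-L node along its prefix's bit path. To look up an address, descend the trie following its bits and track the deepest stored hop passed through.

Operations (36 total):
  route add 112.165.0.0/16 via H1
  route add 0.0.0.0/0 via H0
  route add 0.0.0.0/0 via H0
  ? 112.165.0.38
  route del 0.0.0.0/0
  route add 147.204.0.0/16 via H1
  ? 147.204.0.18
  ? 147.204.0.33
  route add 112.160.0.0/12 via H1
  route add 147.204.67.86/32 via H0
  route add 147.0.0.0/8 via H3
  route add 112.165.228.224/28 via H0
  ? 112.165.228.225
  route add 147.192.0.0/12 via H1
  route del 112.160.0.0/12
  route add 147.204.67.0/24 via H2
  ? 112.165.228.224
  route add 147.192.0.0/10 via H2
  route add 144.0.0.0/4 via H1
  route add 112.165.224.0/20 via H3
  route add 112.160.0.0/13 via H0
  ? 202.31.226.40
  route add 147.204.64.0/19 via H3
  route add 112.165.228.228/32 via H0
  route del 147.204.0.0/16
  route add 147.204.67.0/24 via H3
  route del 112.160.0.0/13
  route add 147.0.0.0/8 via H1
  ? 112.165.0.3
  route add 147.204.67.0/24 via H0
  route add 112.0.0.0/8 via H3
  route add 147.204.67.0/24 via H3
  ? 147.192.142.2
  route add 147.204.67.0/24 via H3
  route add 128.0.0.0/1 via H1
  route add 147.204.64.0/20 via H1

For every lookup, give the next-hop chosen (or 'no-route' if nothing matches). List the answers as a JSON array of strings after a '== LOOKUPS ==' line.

Apply in order:
  + 112.165.0.0/16 (H1) depth=16
  + 0.0.0.0/0 (H0) depth=0
  + 0.0.0.0/0 (H0) depth=0
  lookup 112.165.0.38: bits 0111000010100101 walk d0:H0→d1:-→d2:-→d3:-→d4:-→d5:-→d6:-→d7:-→d8:-→d9:-→d10:-→d11:-→d12:-→d13:-→d14:-→d15:-→d16:H1 -> H1
  del 0.0.0.0/0 (clear depth 0)
  + 147.204.0.0/16 (H1) depth=16
  lookup 147.204.0.18: bits 1001001111001100 walk d0:-→d1:-→d2:-→d3:-→d4:-→d5:-→d6:-→d7:-→d8:-→d9:-→d10:-→d11:-→d12:-→d13:-→d14:-→d15:-→d16:H1 -> H1
  lookup 147.204.0.33: bits 1001001111001100 walk d0:-→d1:-→d2:-→d3:-→d4:-→d5:-→d6:-→d7:-→d8:-→d9:-→d10:-→d11:-→d12:-→d13:-→d14:-→d15:-→d16:H1 -> H1
  + 112.160.0.0/12 (H1) depth=12
  + 147.204.67.86/32 (H0) depth=32
  + 147.0.0.0/8 (H3) depth=8
  + 112.165.228.224/28 (H0) depth=28
  lookup 112.165.228.225: bits 0111000010100101111001001110 walk d0:-→d1:-→d2:-→d3:-→d4:-→d5:-→d6:-→d7:-→d8:-→d9:-→d10:-→d11:-→d12:H1→d13:-→d14:-→d15:-→d16:H1→d17:-→d18:-→d19:-→d20:-→d21:-→d22:-→d23:-→d24:-→d25:-→d26:-→d27:-→d28:H0 -> H0
  + 147.192.0.0/12 (H1) depth=12
  del 112.160.0.0/12 (clear depth 12)
  + 147.204.67.0/24 (H2) depth=24
  lookup 112.165.228.224: bits 0111000010100101111001001110 walk d0:-→d1:-→d2:-→d3:-→d4:-→d5:-→d6:-→d7:-→d8:-→d9:-→d10:-→d11:-→d12:-→d13:-→d14:-→d15:-→d16:H1→d17:-→d18:-→d19:-→d20:-→d21:-→d22:-→d23:-→d24:-→d25:-→d26:-→d27:-→d28:H0 -> H0
  + 147.192.0.0/10 (H2) depth=10
  + 144.0.0.0/4 (H1) depth=4
  + 112.165.224.0/20 (H3) depth=20
  + 112.160.0.0/13 (H0) depth=13
  lookup 202.31.226.40: bits 1 walk d0:-→d1:- -> no-route
  + 147.204.64.0/19 (H3) depth=19
  + 112.165.228.228/32 (H0) depth=32
  del 147.204.0.0/16 (clear depth 16)
  + 147.204.67.0/24 (H3) depth=24
  del 112.160.0.0/13 (clear depth 13)
  + 147.0.0.0/8 (H1) depth=8
  lookup 112.165.0.3: bits 0111000010100101 walk d0:-→d1:-→d2:-→d3:-→d4:-→d5:-→d6:-→d7:-→d8:-→d9:-→d10:-→d11:-→d12:-→d13:-→d14:-→d15:-→d16:H1 -> H1
  + 147.204.67.0/24 (H0) depth=24
  + 112.0.0.0/8 (H3) depth=8
  + 147.204.67.0/24 (H3) depth=24
  lookup 147.192.142.2: bits 100100111100 walk d0:-→d1:-→d2:-→d3:-→d4:H1→d5:-→d6:-→d7:-→d8:H1→d9:-→d10:H2→d11:-→d12:H1 -> H1
  + 147.204.67.0/24 (H3) depth=24
  + 128.0.0.0/1 (H1) depth=1
  + 147.204.64.0/20 (H1) depth=20

== LOOKUPS ==
["H1","H1","H1","H0","H0","no-route","H1","H1"]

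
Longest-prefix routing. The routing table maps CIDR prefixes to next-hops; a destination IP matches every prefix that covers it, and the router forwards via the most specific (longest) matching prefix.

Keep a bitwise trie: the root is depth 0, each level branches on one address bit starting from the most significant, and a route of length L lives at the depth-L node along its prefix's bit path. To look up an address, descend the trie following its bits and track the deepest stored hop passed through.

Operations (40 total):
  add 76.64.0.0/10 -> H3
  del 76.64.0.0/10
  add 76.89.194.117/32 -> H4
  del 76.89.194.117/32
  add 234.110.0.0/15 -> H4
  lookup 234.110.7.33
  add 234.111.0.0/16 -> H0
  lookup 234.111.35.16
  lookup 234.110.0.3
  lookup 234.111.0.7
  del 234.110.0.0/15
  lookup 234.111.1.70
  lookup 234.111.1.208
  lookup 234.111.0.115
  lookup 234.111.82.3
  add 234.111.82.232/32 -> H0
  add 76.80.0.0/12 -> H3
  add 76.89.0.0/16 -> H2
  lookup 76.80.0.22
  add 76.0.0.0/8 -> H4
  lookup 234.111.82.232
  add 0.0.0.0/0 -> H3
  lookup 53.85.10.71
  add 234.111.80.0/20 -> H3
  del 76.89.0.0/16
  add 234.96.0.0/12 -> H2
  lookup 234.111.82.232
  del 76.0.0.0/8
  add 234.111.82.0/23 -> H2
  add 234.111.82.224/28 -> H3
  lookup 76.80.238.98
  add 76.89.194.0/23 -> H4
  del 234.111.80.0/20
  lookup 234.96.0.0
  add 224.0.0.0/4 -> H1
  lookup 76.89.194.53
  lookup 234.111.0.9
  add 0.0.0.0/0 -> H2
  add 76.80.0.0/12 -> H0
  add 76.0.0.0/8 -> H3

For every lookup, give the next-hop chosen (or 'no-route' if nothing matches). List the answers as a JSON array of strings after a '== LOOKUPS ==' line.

Trace:
  + 76.64.0.0/10 (H3) depth=10
  del 76.64.0.0/10 (clear depth 10)
  + 76.89.194.117/32 (H4) depth=32
  del 76.89.194.117/32 (clear depth 32)
  + 234.110.0.0/15 (H4) depth=15
  ? 234.110.7.33  path d0:-→d1:-→d2:-→d3:-→d4:-→d5:-→d6:-→d7:-→d8:-→d9:-→d10:-→d11:-→d12:-→d13:-→d14:-→d15:H4  best=H4
  + 234.111.0.0/16 (H0) depth=16
  ? 234.111.35.16  path d0:-→d1:-→d2:-→d3:-→d4:-→d5:-→d6:-→d7:-→d8:-→d9:-→d10:-→d11:-→d12:-→d13:-→d14:-→d15:H4→d16:H0  best=H0
  ? 234.110.0.3  path d0:-→d1:-→d2:-→d3:-→d4:-→d5:-→d6:-→d7:-→d8:-→d9:-→d10:-→d11:-→d12:-→d13:-→d14:-→d15:H4  best=H4
  ? 234.111.0.7  path d0:-→d1:-→d2:-→d3:-→d4:-→d5:-→d6:-→d7:-→d8:-→d9:-→d10:-→d11:-→d12:-→d13:-→d14:-→d15:H4→d16:H0  best=H0
  del 234.110.0.0/15 (clear depth 15)
  ? 234.111.1.70  path d0:-→d1:-→d2:-→d3:-→d4:-→d5:-→d6:-→d7:-→d8:-→d9:-→d10:-→d11:-→d12:-→d13:-→d14:-→d15:-→d16:H0  best=H0
  ? 234.111.1.208  path d0:-→d1:-→d2:-→d3:-→d4:-→d5:-→d6:-→d7:-→d8:-→d9:-→d10:-→d11:-→d12:-→d13:-→d14:-→d15:-→d16:H0  best=H0
  ? 234.111.0.115  path d0:-→d1:-→d2:-→d3:-→d4:-→d5:-→d6:-→d7:-→d8:-→d9:-→d10:-→d11:-→d12:-→d13:-→d14:-→d15:-→d16:H0  best=H0
  ? 234.111.82.3  path d0:-→d1:-→d2:-→d3:-→d4:-→d5:-→d6:-→d7:-→d8:-→d9:-→d10:-→d11:-→d12:-→d13:-→d14:-→d15:-→d16:H0  best=H0
  + 234.111.82.232/32 (H0) depth=32
  + 76.80.0.0/12 (H3) depth=12
  + 76.89.0.0/16 (H2) depth=16
  ? 76.80.0.22  path d0:-→d1:-→d2:-→d3:-→d4:-→d5:-→d6:-→d7:-→d8:-→d9:-→d10:-→d11:-→d12:H3  best=H3
  + 76.0.0.0/8 (H4) depth=8
  ? 234.111.82.232  path d0:-→d1:-→d2:-→d3:-→d4:-→d5:-→d6:-→d7:-→d8:-→d9:-→d10:-→d11:-→d12:-→d13:-→d14:-→d15:-→d16:H0→d17:-→d18:-→d19:-→d20:-→d21:-→d22:-→d23:-→d24:-→d25:-→d26:-→d27:-→d28:-→d29:-→d30:-→d31:-→d32:H0  best=H0
  + 0.0.0.0/0 (H3) depth=0
  ? 53.85.10.71  path d0:H3→d1:-  best=H3
  + 234.111.80.0/20 (H3) depth=20
  del 76.89.0.0/16 (clear depth 16)
  + 234.96.0.0/12 (H2) depth=12
  ? 234.111.82.232  path d0:H3→d1:-→d2:-→d3:-→d4:-→d5:-→d6:-→d7:-→d8:-→d9:-→d10:-→d11:-→d12:H2→d13:-→d14:-→d15:-→d16:H0→d17:-→d18:-→d19:-→d20:H3→d21:-→d22:-→d23:-→d24:-→d25:-→d26:-→d27:-→d28:-→d29:-→d30:-→d31:-→d32:H0  best=H0
  del 76.0.0.0/8 (clear depth 8)
  + 234.111.82.0/23 (H2) depth=23
  + 234.111.82.224/28 (H3) depth=28
  ? 76.80.238.98  path d0:H3→d1:-→d2:-→d3:-→d4:-→d5:-→d6:-→d7:-→d8:-→d9:-→d10:-→d11:-→d12:H3  best=H3
  + 76.89.194.0/23 (H4) depth=23
  del 234.111.80.0/20 (clear depth 20)
  ? 234.96.0.0  path d0:H3→d1:-→d2:-→d3:-→d4:-→d5:-→d6:-→d7:-→d8:-→d9:-→d10:-→d11:-→d12:H2  best=H2
  + 224.0.0.0/4 (H1) depth=4
  ? 76.89.194.53  path d0:H3→d1:-→d2:-→d3:-→d4:-→d5:-→d6:-→d7:-→d8:-→d9:-→d10:-→d11:-→d12:H3→d13:-→d14:-→d15:-→d16:-→d17:-→d18:-→d19:-→d20:-→d21:-→d22:-→d23:H4→d24:-→d25:-  best=H4
  ? 234.111.0.9  path d0:H3→d1:-→d2:-→d3:-→d4:H1→d5:-→d6:-→d7:-→d8:-→d9:-→d10:-→d11:-→d12:H2→d13:-→d14:-→d15:-→d16:H0→d17:-  best=H0
  + 0.0.0.0/0 (H2) depth=0
  + 76.80.0.0/12 (H0) depth=12
  + 76.0.0.0/8 (H3) depth=8

== LOOKUPS ==
["H4","H0","H4","H0","H0","H0","H0","H0","H3","H0","H3","H0","H3","H2","H4","H0"]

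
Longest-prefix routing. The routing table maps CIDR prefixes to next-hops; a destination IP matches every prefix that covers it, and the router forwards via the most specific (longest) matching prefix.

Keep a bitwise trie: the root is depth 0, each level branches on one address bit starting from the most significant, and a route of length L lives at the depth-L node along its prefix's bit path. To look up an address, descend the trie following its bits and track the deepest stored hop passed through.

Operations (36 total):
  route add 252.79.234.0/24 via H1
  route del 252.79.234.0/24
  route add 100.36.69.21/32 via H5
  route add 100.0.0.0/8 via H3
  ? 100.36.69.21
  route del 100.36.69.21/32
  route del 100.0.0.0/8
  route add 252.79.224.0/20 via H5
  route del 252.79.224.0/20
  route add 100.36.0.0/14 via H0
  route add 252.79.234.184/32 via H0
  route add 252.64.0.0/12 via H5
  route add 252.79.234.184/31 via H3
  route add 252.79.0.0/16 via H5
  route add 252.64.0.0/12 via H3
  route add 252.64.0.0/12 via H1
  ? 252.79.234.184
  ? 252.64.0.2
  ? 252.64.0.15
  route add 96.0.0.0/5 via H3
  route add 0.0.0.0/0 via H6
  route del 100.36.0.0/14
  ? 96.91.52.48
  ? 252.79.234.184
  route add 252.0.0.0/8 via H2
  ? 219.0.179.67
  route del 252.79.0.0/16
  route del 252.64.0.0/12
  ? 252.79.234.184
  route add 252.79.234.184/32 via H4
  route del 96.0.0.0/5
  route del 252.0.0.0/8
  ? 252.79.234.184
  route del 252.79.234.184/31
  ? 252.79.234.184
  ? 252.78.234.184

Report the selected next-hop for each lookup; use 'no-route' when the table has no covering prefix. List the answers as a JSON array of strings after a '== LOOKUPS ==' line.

Trace:
  + 252.79.234.0/24 (H1) depth=24
  - 252.79.234.0/24 clear@24
  + 100.36.69.21/32 (H5) depth=32
  + 100.0.0.0/8 (H3) depth=8
  Q 100.36.69.21: descend 01100100001001000100010100010101 ; hops seen [H3,H5] ; pick H5
  - 100.36.69.21/32 clear@32
  - 100.0.0.0/8 clear@8
  + 252.79.224.0/20 (H5) depth=20
  - 252.79.224.0/20 clear@20
  + 100.36.0.0/14 (H0) depth=14
  + 252.79.234.184/32 (H0) depth=32
  + 252.64.0.0/12 (H5) depth=12
  + 252.79.234.184/31 (H3) depth=31
  + 252.79.0.0/16 (H5) depth=16
  + 252.64.0.0/12 (H3) depth=12
  + 252.64.0.0/12 (H1) depth=12
  Q 252.79.234.184: descend 11111100010011111110101010111000 ; hops seen [H1,H5,H3,H0] ; pick H0
  Q 252.64.0.2: descend 111111000100 ; hops seen [H1] ; pick H1
  Q 252.64.0.15: descend 111111000100 ; hops seen [H1] ; pick H1
  + 96.0.0.0/5 (H3) depth=5
  + 0.0.0.0/0 (H6) depth=0
  - 100.36.0.0/14 clear@14
  Q 96.91.52.48: descend 01100 ; hops seen [H6,H3] ; pick H3
  Q 252.79.234.184: descend 11111100010011111110101010111000 ; hops seen [H6,H1,H5,H3,H0] ; pick H0
  + 252.0.0.0/8 (H2) depth=8
  Q 219.0.179.67: descend 11 ; hops seen [H6] ; pick H6
  - 252.79.0.0/16 clear@16
  - 252.64.0.0/12 clear@12
  Q 252.79.234.184: descend 11111100010011111110101010111000 ; hops seen [H6,H2,H3,H0] ; pick H0
  + 252.79.234.184/32 (H4) depth=32
  - 96.0.0.0/5 clear@5
  - 252.0.0.0/8 clear@8
  Q 252.79.234.184: descend 11111100010011111110101010111000 ; hops seen [H6,H3,H4] ; pick H4
  - 252.79.234.184/31 clear@31
  Q 252.79.234.184: descend 11111100010011111110101010111000 ; hops seen [H6,H4] ; pick H4
  Q 252.78.234.184: descend 111111000100111 ; hops seen [H6] ; pick H6

== LOOKUPS ==
["H5","H0","H1","H1","H3","H0","H6","H0","H4","H4","H6"]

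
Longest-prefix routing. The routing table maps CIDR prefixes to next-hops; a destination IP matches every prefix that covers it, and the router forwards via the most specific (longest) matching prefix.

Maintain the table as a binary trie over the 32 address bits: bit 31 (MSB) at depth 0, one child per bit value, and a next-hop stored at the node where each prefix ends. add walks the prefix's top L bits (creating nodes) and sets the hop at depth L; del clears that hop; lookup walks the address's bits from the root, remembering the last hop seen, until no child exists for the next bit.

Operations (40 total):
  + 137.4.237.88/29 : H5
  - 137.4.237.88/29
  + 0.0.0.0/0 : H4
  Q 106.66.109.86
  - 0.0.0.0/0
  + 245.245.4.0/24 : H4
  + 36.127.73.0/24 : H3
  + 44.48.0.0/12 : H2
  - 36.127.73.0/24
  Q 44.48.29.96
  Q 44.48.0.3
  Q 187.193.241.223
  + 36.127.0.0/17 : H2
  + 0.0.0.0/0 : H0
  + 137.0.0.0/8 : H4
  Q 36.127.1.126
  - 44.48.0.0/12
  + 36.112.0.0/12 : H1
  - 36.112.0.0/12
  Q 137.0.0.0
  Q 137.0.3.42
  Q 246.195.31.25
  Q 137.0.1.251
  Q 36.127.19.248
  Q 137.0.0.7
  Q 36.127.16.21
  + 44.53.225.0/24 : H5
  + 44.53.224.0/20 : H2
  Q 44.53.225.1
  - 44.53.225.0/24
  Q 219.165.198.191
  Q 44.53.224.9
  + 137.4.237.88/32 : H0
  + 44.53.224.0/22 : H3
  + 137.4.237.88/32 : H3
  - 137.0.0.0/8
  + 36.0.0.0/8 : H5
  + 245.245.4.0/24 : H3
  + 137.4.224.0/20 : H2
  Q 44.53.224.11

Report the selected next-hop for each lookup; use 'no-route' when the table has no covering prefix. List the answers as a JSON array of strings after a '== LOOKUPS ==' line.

Process each operation:
  + 137.4.237.88/29 (H5) depth=29
  - 137.4.237.88/29 clear@29
  + 0.0.0.0/0 (H4) depth=0
  ? 106.66.109.86  path d0:H4  best=H4
  - 0.0.0.0/0 clear@0
  + 245.245.4.0/24 (H4) depth=24
  + 36.127.73.0/24 (H3) depth=24
  + 44.48.0.0/12 (H2) depth=12
  - 36.127.73.0/24 clear@24
  ? 44.48.29.96  path d0:-→d1:-→d2:-→d3:-→d4:-→d5:-→d6:-→d7:-→d8:-→d9:-→d10:-→d11:-→d12:H2  best=H2
  ? 44.48.0.3  path d0:-→d1:-→d2:-→d3:-→d4:-→d5:-→d6:-→d7:-→d8:-→d9:-→d10:-→d11:-→d12:H2  best=H2
  ? 187.193.241.223  path d0:-→d1:-→d2:-  best=no-route
  + 36.127.0.0/17 (H2) depth=17
  + 0.0.0.0/0 (H0) depth=0
  + 137.0.0.0/8 (H4) depth=8
  ? 36.127.1.126  path d0:H0→d1:-→d2:-→d3:-→d4:-→d5:-→d6:-→d7:-→d8:-→d9:-→d10:-→d11:-→d12:-→d13:-→d14:-→d15:-→d16:-→d17:H2  best=H2
  - 44.48.0.0/12 clear@12
  + 36.112.0.0/12 (H1) depth=12
  - 36.112.0.0/12 clear@12
  ? 137.0.0.0  path d0:H0→d1:-→d2:-→d3:-→d4:-→d5:-→d6:-→d7:-→d8:H4→d9:-→d10:-→d11:-→d12:-→d13:-  best=H4
  ? 137.0.3.42  path d0:H0→d1:-→d2:-→d3:-→d4:-→d5:-→d6:-→d7:-→d8:H4→d9:-→d10:-→d11:-→d12:-→d13:-  best=H4
  ? 246.195.31.25  path d0:H0→d1:-→d2:-→d3:-→d4:-→d5:-→d6:-  best=H0
  ? 137.0.1.251  path d0:H0→d1:-→d2:-→d3:-→d4:-→d5:-→d6:-→d7:-→d8:H4→d9:-→d10:-→d11:-→d12:-→d13:-  best=H4
  ? 36.127.19.248  path d0:H0→d1:-→d2:-→d3:-→d4:-→d5:-→d6:-→d7:-→d8:-→d9:-→d10:-→d11:-→d12:-→d13:-→d14:-→d15:-→d16:-→d17:H2  best=H2
  ? 137.0.0.7  path d0:H0→d1:-→d2:-→d3:-→d4:-→d5:-→d6:-→d7:-→d8:H4→d9:-→d10:-→d11:-→d12:-→d13:-  best=H4
  ? 36.127.16.21  path d0:H0→d1:-→d2:-→d3:-→d4:-→d5:-→d6:-→d7:-→d8:-→d9:-→d10:-→d11:-→d12:-→d13:-→d14:-→d15:-→d16:-→d17:H2  best=H2
  + 44.53.225.0/24 (H5) depth=24
  + 44.53.224.0/20 (H2) depth=20
  ? 44.53.225.1  path d0:H0→d1:-→d2:-→d3:-→d4:-→d5:-→d6:-→d7:-→d8:-→d9:-→d10:-→d11:-→d12:-→d13:-→d14:-→d15:-→d16:-→d17:-→d18:-→d19:-→d20:H2→d21:-→d22:-→d23:-→d24:H5  best=H5
  - 44.53.225.0/24 clear@24
  ? 219.165.198.191  path d0:H0→d1:-→d2:-  best=H0
  ? 44.53.224.9  path d0:H0→d1:-→d2:-→d3:-→d4:-→d5:-→d6:-→d7:-→d8:-→d9:-→d10:-→d11:-→d12:-→d13:-→d14:-→d15:-→d16:-→d17:-→d18:-→d19:-→d20:H2→d21:-→d22:-→d23:-  best=H2
  + 137.4.237.88/32 (H0) depth=32
  + 44.53.224.0/22 (H3) depth=22
  + 137.4.237.88/32 (H3) depth=32
  - 137.0.0.0/8 clear@8
  + 36.0.0.0/8 (H5) depth=8
  + 245.245.4.0/24 (H3) depth=24
  + 137.4.224.0/20 (H2) depth=20
  ? 44.53.224.11  path d0:H0→d1:-→d2:-→d3:-→d4:-→d5:-→d6:-→d7:-→d8:-→d9:-→d10:-→d11:-→d12:-→d13:-→d14:-→d15:-→d16:-→d17:-→d18:-→d19:-→d20:H2→d21:-→d22:H3→d23:-  best=H3

== LOOKUPS ==
["H4","H2","H2","no-route","H2","H4","H4","H0","H4","H2","H4","H2","H5","H0","H2","H3"]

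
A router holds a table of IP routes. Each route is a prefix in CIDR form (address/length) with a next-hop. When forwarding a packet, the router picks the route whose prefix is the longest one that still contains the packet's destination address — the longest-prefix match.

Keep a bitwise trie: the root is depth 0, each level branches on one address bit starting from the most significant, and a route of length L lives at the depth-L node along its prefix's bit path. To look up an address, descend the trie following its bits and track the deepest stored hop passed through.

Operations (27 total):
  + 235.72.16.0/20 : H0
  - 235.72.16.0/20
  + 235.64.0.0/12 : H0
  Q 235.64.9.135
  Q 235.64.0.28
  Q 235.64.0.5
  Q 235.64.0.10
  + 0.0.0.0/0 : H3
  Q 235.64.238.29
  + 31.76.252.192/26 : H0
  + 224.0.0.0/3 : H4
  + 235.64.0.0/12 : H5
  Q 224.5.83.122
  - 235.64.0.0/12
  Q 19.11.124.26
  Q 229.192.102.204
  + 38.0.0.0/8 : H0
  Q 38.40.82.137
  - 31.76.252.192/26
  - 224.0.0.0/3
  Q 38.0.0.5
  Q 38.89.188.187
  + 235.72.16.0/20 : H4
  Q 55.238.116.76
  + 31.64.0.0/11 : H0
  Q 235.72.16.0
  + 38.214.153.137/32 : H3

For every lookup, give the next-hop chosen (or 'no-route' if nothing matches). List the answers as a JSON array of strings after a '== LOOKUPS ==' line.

Apply in order:
  add 235.72.16.0/20 -> H0 at depth 20
  del 235.72.16.0/20 (clear depth 20)
  add 235.64.0.0/12 -> H0 at depth 12
  Q 235.64.9.135: descend 111010110100 ; hops seen [H0] ; pick H0
  Q 235.64.0.28: descend 111010110100 ; hops seen [H0] ; pick H0
  Q 235.64.0.5: descend 111010110100 ; hops seen [H0] ; pick H0
  Q 235.64.0.10: descend 111010110100 ; hops seen [H0] ; pick H0
  add 0.0.0.0/0 -> H3 at depth 0
  Q 235.64.238.29: descend 111010110100 ; hops seen [H3,H0] ; pick H0
  add 31.76.252.192/26 -> H0 at depth 26
  add 224.0.0.0/3 -> H4 at depth 3
  add 235.64.0.0/12 -> H5 at depth 12
  Q 224.5.83.122: descend 1110 ; hops seen [H3,H4] ; pick H4
  del 235.64.0.0/12 (clear depth 12)
  Q 19.11.124.26: descend 0001 ; hops seen [H3] ; pick H3
  Q 229.192.102.204: descend 1110 ; hops seen [H3,H4] ; pick H4
  add 38.0.0.0/8 -> H0 at depth 8
  Q 38.40.82.137: descend 00100110 ; hops seen [H3,H0] ; pick H0
  del 31.76.252.192/26 (clear depth 26)
  del 224.0.0.0/3 (clear depth 3)
  Q 38.0.0.5: descend 00100110 ; hops seen [H3,H0] ; pick H0
  Q 38.89.188.187: descend 00100110 ; hops seen [H3,H0] ; pick H0
  add 235.72.16.0/20 -> H4 at depth 20
  Q 55.238.116.76: descend 001 ; hops seen [H3] ; pick H3
  add 31.64.0.0/11 -> H0 at depth 11
  Q 235.72.16.0: descend 11101011010010000001 ; hops seen [H3,H4] ; pick H4
  add 38.214.153.137/32 -> H3 at depth 32

== LOOKUPS ==
["H0","H0","H0","H0","H0","H4","H3","H4","H0","H0","H0","H3","H4"]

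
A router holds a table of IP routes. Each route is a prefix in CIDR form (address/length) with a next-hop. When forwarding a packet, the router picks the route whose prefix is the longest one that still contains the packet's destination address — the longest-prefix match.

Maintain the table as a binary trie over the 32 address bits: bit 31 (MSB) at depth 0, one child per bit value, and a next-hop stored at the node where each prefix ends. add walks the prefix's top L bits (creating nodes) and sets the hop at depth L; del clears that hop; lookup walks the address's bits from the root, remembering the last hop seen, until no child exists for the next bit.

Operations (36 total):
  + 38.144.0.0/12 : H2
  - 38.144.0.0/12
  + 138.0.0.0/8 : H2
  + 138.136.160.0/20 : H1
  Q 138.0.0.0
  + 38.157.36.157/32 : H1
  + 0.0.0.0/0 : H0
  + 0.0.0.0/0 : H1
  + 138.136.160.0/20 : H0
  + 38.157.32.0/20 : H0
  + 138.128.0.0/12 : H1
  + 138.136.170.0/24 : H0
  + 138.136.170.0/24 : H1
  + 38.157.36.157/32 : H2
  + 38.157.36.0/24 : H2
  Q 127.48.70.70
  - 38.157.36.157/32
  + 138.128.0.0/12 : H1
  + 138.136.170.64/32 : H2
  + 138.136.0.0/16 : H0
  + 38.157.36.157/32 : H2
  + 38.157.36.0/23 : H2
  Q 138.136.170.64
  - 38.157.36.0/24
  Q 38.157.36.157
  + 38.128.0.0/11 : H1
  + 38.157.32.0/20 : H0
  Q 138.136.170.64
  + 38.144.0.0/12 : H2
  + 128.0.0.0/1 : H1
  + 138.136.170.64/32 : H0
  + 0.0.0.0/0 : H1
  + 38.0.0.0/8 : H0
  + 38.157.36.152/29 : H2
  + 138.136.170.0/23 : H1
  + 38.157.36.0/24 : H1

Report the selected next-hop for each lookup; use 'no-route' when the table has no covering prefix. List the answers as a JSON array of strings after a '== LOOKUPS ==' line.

Process each operation:
  + 38.144.0.0/12 (H2) depth=12
  - 38.144.0.0/12 clear@12
  + 138.0.0.0/8 (H2) depth=8
  + 138.136.160.0/20 (H1) depth=20
  ? 138.0.0.0  path d0:-→d1:-→d2:-→d3:-→d4:-→d5:-→d6:-→d7:-→d8:H2  best=H2
  + 38.157.36.157/32 (H1) depth=32
  + 0.0.0.0/0 (H0) depth=0
  + 0.0.0.0/0 (H1) depth=0
  + 138.136.160.0/20 (H0) depth=20
  + 38.157.32.0/20 (H0) depth=20
  + 138.128.0.0/12 (H1) depth=12
  + 138.136.170.0/24 (H0) depth=24
  + 138.136.170.0/24 (H1) depth=24
  + 38.157.36.157/32 (H2) depth=32
  + 38.157.36.0/24 (H2) depth=24
  ? 127.48.70.70  path d0:H1→d1:-  best=H1
  - 38.157.36.157/32 clear@32
  + 138.128.0.0/12 (H1) depth=12
  + 138.136.170.64/32 (H2) depth=32
  + 138.136.0.0/16 (H0) depth=16
  + 38.157.36.157/32 (H2) depth=32
  + 38.157.36.0/23 (H2) depth=23
  ? 138.136.170.64  path d0:H1→d1:-→d2:-→d3:-→d4:-→d5:-→d6:-→d7:-→d8:H2→d9:-→d10:-→d11:-→d12:H1→d13:-→d14:-→d15:-→d16:H0→d17:-→d18:-→d19:-→d20:H0→d21:-→d22:-→d23:-→d24:H1→d25:-→d26:-→d27:-→d28:-→d29:-→d30:-→d31:-→d32:H2  best=H2
  - 38.157.36.0/24 clear@24
  ? 38.157.36.157  path d0:H1→d1:-→d2:-→d3:-→d4:-→d5:-→d6:-→d7:-→d8:-→d9:-→d10:-→d11:-→d12:-→d13:-→d14:-→d15:-→d16:-→d17:-→d18:-→d19:-→d20:H0→d21:-→d22:-→d23:H2→d24:-→d25:-→d26:-→d27:-→d28:-→d29:-→d30:-→d31:-→d32:H2  best=H2
  + 38.128.0.0/11 (H1) depth=11
  + 38.157.32.0/20 (H0) depth=20
  ? 138.136.170.64  path d0:H1→d1:-→d2:-→d3:-→d4:-→d5:-→d6:-→d7:-→d8:H2→d9:-→d10:-→d11:-→d12:H1→d13:-→d14:-→d15:-→d16:H0→d17:-→d18:-→d19:-→d20:H0→d21:-→d22:-→d23:-→d24:H1→d25:-→d26:-→d27:-→d28:-→d29:-→d30:-→d31:-→d32:H2  best=H2
  + 38.144.0.0/12 (H2) depth=12
  + 128.0.0.0/1 (H1) depth=1
  + 138.136.170.64/32 (H0) depth=32
  + 0.0.0.0/0 (H1) depth=0
  + 38.0.0.0/8 (H0) depth=8
  + 38.157.36.152/29 (H2) depth=29
  + 138.136.170.0/23 (H1) depth=23
  + 38.157.36.0/24 (H1) depth=24

== LOOKUPS ==
["H2","H1","H2","H2","H2"]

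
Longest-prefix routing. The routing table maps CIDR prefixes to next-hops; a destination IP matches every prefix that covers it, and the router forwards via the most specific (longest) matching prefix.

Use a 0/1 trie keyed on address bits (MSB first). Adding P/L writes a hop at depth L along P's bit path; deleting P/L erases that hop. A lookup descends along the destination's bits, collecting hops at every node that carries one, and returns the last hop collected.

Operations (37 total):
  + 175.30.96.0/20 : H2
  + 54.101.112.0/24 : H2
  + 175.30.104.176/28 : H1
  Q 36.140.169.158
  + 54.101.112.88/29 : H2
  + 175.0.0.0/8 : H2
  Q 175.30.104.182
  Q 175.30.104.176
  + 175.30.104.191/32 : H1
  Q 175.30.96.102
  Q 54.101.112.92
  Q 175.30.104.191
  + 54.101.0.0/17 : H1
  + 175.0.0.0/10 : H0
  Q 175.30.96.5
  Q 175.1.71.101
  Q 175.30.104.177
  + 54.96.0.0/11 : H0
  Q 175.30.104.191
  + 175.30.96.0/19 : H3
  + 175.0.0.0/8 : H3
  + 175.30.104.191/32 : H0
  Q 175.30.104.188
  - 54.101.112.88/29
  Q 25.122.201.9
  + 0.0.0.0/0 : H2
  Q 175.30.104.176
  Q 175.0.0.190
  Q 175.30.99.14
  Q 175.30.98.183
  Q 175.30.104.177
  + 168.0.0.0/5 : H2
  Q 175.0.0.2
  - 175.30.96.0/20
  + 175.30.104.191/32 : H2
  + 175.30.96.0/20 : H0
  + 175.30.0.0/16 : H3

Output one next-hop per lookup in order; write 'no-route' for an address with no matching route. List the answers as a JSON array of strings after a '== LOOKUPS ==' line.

Apply in order:
  add 175.30.96.0/20 -> H2 at depth 20
  add 54.101.112.0/24 -> H2 at depth 24
  add 175.30.104.176/28 -> H1 at depth 28
  ? 36.140.169.158  path d0:-→d1:-→d2:-→d3:-  best=no-route
  add 54.101.112.88/29 -> H2 at depth 29
  add 175.0.0.0/8 -> H2 at depth 8
  ? 175.30.104.182  path d0:-→d1:-→d2:-→d3:-→d4:-→d5:-→d6:-→d7:-→d8:H2→d9:-→d10:-→d11:-→d12:-→d13:-→d14:-→d15:-→d16:-→d17:-→d18:-→d19:-→d20:H2→d21:-→d22:-→d23:-→d24:-→d25:-→d26:-→d27:-→d28:H1  best=H1
  ? 175.30.104.176  path d0:-→d1:-→d2:-→d3:-→d4:-→d5:-→d6:-→d7:-→d8:H2→d9:-→d10:-→d11:-→d12:-→d13:-→d14:-→d15:-→d16:-→d17:-→d18:-→d19:-→d20:H2→d21:-→d22:-→d23:-→d24:-→d25:-→d26:-→d27:-→d28:H1  best=H1
  add 175.30.104.191/32 -> H1 at depth 32
  ? 175.30.96.102  path d0:-→d1:-→d2:-→d3:-→d4:-→d5:-→d6:-→d7:-→d8:H2→d9:-→d10:-→d11:-→d12:-→d13:-→d14:-→d15:-→d16:-→d17:-→d18:-→d19:-→d20:H2  best=H2
  ? 54.101.112.92  path d0:-→d1:-→d2:-→d3:-→d4:-→d5:-→d6:-→d7:-→d8:-→d9:-→d10:-→d11:-→d12:-→d13:-→d14:-→d15:-→d16:-→d17:-→d18:-→d19:-→d20:-→d21:-→d22:-→d23:-→d24:H2→d25:-→d26:-→d27:-→d28:-→d29:H2  best=H2
  ? 175.30.104.191  path d0:-→d1:-→d2:-→d3:-→d4:-→d5:-→d6:-→d7:-→d8:H2→d9:-→d10:-→d11:-→d12:-→d13:-→d14:-→d15:-→d16:-→d17:-→d18:-→d19:-→d20:H2→d21:-→d22:-→d23:-→d24:-→d25:-→d26:-→d27:-→d28:H1→d29:-→d30:-→d31:-→d32:H1  best=H1
  add 54.101.0.0/17 -> H1 at depth 17
  add 175.0.0.0/10 -> H0 at depth 10
  ? 175.30.96.5  path d0:-→d1:-→d2:-→d3:-→d4:-→d5:-→d6:-→d7:-→d8:H2→d9:-→d10:H0→d11:-→d12:-→d13:-→d14:-→d15:-→d16:-→d17:-→d18:-→d19:-→d20:H2  best=H2
  ? 175.1.71.101  path d0:-→d1:-→d2:-→d3:-→d4:-→d5:-→d6:-→d7:-→d8:H2→d9:-→d10:H0→d11:-  best=H0
  ? 175.30.104.177  path d0:-→d1:-→d2:-→d3:-→d4:-→d5:-→d6:-→d7:-→d8:H2→d9:-→d10:H0→d11:-→d12:-→d13:-→d14:-→d15:-→d16:-→d17:-→d18:-→d19:-→d20:H2→d21:-→d22:-→d23:-→d24:-→d25:-→d26:-→d27:-→d28:H1  best=H1
  add 54.96.0.0/11 -> H0 at depth 11
  ? 175.30.104.191  path d0:-→d1:-→d2:-→d3:-→d4:-→d5:-→d6:-→d7:-→d8:H2→d9:-→d10:H0→d11:-→d12:-→d13:-→d14:-→d15:-→d16:-→d17:-→d18:-→d19:-→d20:H2→d21:-→d22:-→d23:-→d24:-→d25:-→d26:-→d27:-→d28:H1→d29:-→d30:-→d31:-→d32:H1  best=H1
  add 175.30.96.0/19 -> H3 at depth 19
  add 175.0.0.0/8 -> H3 at depth 8
  add 175.30.104.191/32 -> H0 at depth 32
  ? 175.30.104.188  path d0:-→d1:-→d2:-→d3:-→d4:-→d5:-→d6:-→d7:-→d8:H3→d9:-→d10:H0→d11:-→d12:-→d13:-→d14:-→d15:-→d16:-→d17:-→d18:-→d19:H3→d20:H2→d21:-→d22:-→d23:-→d24:-→d25:-→d26:-→d27:-→d28:H1→d29:-→d30:-  best=H1
  del 54.101.112.88/29 (clear depth 29)
  ? 25.122.201.9  path d0:-→d1:-→d2:-  best=no-route
  add 0.0.0.0/0 -> H2 at depth 0
  ? 175.30.104.176  path d0:H2→d1:-→d2:-→d3:-→d4:-→d5:-→d6:-→d7:-→d8:H3→d9:-→d10:H0→d11:-→d12:-→d13:-→d14:-→d15:-→d16:-→d17:-→d18:-→d19:H3→d20:H2→d21:-→d22:-→d23:-→d24:-→d25:-→d26:-→d27:-→d28:H1  best=H1
  ? 175.0.0.190  path d0:H2→d1:-→d2:-→d3:-→d4:-→d5:-→d6:-→d7:-→d8:H3→d9:-→d10:H0→d11:-  best=H0
  ? 175.30.99.14  path d0:H2→d1:-→d2:-→d3:-→d4:-→d5:-→d6:-→d7:-→d8:H3→d9:-→d10:H0→d11:-→d12:-→d13:-→d14:-→d15:-→d16:-→d17:-→d18:-→d19:H3→d20:H2  best=H2
  ? 175.30.98.183  path d0:H2→d1:-→d2:-→d3:-→d4:-→d5:-→d6:-→d7:-→d8:H3→d9:-→d10:H0→d11:-→d12:-→d13:-→d14:-→d15:-→d16:-→d17:-→d18:-→d19:H3→d20:H2  best=H2
  ? 175.30.104.177  path d0:H2→d1:-→d2:-→d3:-→d4:-→d5:-→d6:-→d7:-→d8:H3→d9:-→d10:H0→d11:-→d12:-→d13:-→d14:-→d15:-→d16:-→d17:-→d18:-→d19:H3→d20:H2→d21:-→d22:-→d23:-→d24:-→d25:-→d26:-→d27:-→d28:H1  best=H1
  add 168.0.0.0/5 -> H2 at depth 5
  ? 175.0.0.2  path d0:H2→d1:-→d2:-→d3:-→d4:-→d5:H2→d6:-→d7:-→d8:H3→d9:-→d10:H0→d11:-  best=H0
  del 175.30.96.0/20 (clear depth 20)
  add 175.30.104.191/32 -> H2 at depth 32
  add 175.30.96.0/20 -> H0 at depth 20
  add 175.30.0.0/16 -> H3 at depth 16

== LOOKUPS ==
["no-route","H1","H1","H2","H2","H1","H2","H0","H1","H1","H1","no-route","H1","H0","H2","H2","H1","H0"]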